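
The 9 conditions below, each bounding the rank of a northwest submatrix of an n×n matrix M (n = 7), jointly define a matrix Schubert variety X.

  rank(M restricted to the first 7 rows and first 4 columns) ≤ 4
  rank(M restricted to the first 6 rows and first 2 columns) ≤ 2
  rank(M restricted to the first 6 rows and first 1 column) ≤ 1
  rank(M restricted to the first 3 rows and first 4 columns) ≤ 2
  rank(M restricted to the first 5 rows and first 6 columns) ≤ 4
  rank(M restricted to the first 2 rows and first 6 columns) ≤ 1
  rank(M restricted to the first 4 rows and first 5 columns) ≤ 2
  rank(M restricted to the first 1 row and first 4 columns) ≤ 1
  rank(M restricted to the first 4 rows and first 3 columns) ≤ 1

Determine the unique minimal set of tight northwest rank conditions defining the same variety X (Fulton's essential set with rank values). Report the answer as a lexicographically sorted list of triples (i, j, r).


Propagating the 9 rank bounds to every northwest block:

  1 | 1 | 1 | 1 | 1 | 1 | 1
  1 | 1 | 1 | 1 | 1 | 1 | 2
  1 | 1 | 1 | 2 | 2 | 2 | 3
  1 | 1 | 1 | 2 | 2 | 3 | 4
  1 | 2 | 2 | 3 | 3 | 4 | 5
  1 | 2 | 3 | 4 | 4 | 5 | 6
  1 | 2 | 3 | 4 | 5 | 6 | 7

hence w(1..7) = (1, 7, 4, 6, 2, 3, 5).

3 SE-corners of the 10-cell Rothe diagram give Ess(w):

[(2, 6, 1), (4, 3, 1), (4, 5, 2)]


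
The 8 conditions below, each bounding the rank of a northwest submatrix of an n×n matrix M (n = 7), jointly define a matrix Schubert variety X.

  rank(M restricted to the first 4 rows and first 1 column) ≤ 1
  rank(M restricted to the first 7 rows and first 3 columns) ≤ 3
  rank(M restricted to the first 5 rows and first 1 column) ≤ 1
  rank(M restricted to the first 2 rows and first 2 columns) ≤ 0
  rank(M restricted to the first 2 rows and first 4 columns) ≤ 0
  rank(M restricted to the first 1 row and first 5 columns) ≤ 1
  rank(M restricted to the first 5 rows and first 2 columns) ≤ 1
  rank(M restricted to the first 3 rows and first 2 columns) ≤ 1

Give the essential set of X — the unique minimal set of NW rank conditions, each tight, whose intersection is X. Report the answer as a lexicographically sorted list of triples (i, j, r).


Reconstructing r_w from the 8 given conditions:

  R[1]: 0, 0, 0, 0, 1, 1, 1
  R[2]: 0, 0, 0, 0, 1, 2, 2
  R[3]: 1, 1, 1, 1, 2, 3, 3
  R[4]: 1, 1, 2, 2, 3, 4, 4
  R[5]: 1, 1, 2, 3, 4, 5, 5
  R[6]: 1, 2, 3, 4, 5, 6, 6
  R[7]: 1, 2, 3, 4, 5, 6, 7

the unique w with this rank table is (5, 6, 1, 3, 4, 2, 7).

ℓ(w)=10; the 2 essential cells (i,j,r):

[(2, 4, 0), (5, 2, 1)]


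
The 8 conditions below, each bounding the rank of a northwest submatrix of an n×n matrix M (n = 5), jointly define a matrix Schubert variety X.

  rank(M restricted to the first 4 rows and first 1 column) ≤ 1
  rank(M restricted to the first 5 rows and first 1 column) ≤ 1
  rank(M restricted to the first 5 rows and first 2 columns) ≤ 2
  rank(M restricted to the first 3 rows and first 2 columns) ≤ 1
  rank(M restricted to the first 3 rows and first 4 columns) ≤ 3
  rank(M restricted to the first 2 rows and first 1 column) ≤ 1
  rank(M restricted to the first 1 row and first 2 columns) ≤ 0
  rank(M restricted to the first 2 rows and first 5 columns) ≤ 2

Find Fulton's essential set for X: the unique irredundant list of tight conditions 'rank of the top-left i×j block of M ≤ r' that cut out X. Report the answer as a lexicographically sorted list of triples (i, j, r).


Rank table r_w(5×5) implied by the 8 constraints:

  R[1]: 0 | 0 | 1 | 1 | 1
  R[2]: 1 | 1 | 2 | 2 | 2
  R[3]: 1 | 1 | 2 | 3 | 3
  R[4]: 1 | 2 | 3 | 4 | 4
  R[5]: 1 | 2 | 3 | 4 | 5

second differences of R give the permutation w = (3, 1, 4, 2, 5).

ℓ(w)=3; the 2 essential cells (i,j,r):

[(1, 2, 0), (3, 2, 1)]


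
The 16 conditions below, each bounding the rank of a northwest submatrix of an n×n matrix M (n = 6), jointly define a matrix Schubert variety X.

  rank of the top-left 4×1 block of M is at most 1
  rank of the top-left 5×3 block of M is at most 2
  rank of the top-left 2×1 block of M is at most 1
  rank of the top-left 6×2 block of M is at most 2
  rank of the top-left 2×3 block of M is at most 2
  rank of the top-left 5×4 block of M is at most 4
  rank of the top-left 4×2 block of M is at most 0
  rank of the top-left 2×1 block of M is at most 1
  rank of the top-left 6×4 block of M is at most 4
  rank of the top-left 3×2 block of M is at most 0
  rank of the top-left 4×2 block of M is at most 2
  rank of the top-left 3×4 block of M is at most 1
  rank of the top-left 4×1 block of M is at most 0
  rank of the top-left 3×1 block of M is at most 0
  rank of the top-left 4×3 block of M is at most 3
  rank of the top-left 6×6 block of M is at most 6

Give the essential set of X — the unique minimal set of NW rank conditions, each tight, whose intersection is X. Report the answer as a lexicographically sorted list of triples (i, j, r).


Computing R[i][j] = min implied NW-rank bound (n=6, 16 conditions):

  R[1]: 0 0 1 1 1 1
  R[2]: 0 0 1 1 2 2
  R[3]: 0 0 1 1 2 3
  R[4]: 0 0 1 2 3 4
  R[5]: 1 1 2 3 4 5
  R[6]: 1 2 3 4 5 6

so w = (3, 5, 6, 4, 1, 2).

ℓ(w)=10; the 2 essential cells (i,j,r):

[(3, 4, 1), (4, 2, 0)]


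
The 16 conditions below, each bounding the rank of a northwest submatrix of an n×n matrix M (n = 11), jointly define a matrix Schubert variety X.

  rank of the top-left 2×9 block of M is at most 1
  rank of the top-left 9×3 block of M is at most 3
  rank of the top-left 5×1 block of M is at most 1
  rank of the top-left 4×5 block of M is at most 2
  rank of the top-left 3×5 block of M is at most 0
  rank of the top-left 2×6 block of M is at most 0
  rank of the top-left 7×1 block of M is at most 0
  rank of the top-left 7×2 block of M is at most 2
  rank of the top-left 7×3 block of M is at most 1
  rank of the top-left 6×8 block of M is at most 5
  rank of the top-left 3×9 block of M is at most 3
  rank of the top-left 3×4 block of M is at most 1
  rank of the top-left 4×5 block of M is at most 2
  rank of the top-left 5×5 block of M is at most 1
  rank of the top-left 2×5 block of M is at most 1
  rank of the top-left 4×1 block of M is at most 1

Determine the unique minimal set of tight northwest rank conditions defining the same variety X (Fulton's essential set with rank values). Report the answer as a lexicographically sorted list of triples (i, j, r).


Reconstructing r_w from the 16 given conditions:

  R[1]: 0, 0, 0, 0, 0, 0, 1, 1, 1, 1, 1
  R[2]: 0, 0, 0, 0, 0, 0, 1, 1, 1, 2, 2
  R[3]: 0, 0, 0, 0, 0, 1, 2, 2, 2, 3, 3
  R[4]: 0, 1, 1, 1, 1, 2, 3, 3, 3, 4, 4
  R[5]: 0, 1, 1, 1, 1, 2, 3, 4, 4, 5, 5
  R[6]: 0, 1, 1, 2, 2, 3, 4, 5, 5, 6, 6
  R[7]: 0, 1, 1, 2, 3, 4, 5, 6, 6, 7, 7
  R[8]: 1, 2, 2, 3, 4, 5, 6, 7, 7, 8, 8
  R[9]: 1, 2, 3, 4, 5, 6, 7, 8, 8, 9, 9
  R[10]: 1, 2, 3, 4, 5, 6, 7, 8, 9, 10, 10
  R[11]: 1, 2, 3, 4, 5, 6, 7, 8, 9, 10, 11

so w = (7, 10, 6, 2, 8, 4, 5, 1, 3, 9, 11).

|D(w)|=28, |Ess(w)|=6:

[(2, 6, 0), (2, 9, 1), (3, 5, 0), (5, 5, 1), (7, 1, 0), (7, 3, 1)]


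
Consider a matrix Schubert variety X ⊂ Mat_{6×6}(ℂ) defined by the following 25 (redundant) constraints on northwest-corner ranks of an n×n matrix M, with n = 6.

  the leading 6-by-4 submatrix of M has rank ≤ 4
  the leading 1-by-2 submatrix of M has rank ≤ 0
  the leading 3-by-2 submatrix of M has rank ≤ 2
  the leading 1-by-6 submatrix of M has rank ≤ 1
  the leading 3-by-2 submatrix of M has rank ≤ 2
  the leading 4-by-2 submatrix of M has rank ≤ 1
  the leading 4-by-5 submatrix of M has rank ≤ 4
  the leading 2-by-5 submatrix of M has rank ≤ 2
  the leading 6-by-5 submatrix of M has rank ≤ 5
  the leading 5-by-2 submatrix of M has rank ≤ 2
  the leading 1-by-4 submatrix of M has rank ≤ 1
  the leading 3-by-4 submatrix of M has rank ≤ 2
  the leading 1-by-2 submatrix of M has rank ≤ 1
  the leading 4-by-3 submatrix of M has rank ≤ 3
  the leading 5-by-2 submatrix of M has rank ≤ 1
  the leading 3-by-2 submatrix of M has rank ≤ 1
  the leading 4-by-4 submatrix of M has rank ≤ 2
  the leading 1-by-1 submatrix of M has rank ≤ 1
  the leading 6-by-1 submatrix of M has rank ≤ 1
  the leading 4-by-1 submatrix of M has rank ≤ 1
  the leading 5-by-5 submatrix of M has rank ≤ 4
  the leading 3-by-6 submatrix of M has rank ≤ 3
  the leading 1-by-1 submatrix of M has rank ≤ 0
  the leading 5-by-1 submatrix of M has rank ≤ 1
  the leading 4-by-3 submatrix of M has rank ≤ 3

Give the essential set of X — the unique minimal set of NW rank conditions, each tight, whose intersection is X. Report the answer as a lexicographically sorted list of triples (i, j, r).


Rank table r_w(6×6) implied by the 25 constraints:

  0, 0, 1, 1, 1, 1
  1, 1, 2, 2, 2, 2
  1, 1, 2, 2, 3, 3
  1, 1, 2, 2, 3, 4
  1, 1, 2, 3, 4, 5
  1, 2, 3, 4, 5, 6

giving w = (3, 1, 5, 6, 4, 2) via Δ²R.

Fulton essential set (3 of the 7 Rothe cells):

[(1, 2, 0), (4, 4, 2), (5, 2, 1)]


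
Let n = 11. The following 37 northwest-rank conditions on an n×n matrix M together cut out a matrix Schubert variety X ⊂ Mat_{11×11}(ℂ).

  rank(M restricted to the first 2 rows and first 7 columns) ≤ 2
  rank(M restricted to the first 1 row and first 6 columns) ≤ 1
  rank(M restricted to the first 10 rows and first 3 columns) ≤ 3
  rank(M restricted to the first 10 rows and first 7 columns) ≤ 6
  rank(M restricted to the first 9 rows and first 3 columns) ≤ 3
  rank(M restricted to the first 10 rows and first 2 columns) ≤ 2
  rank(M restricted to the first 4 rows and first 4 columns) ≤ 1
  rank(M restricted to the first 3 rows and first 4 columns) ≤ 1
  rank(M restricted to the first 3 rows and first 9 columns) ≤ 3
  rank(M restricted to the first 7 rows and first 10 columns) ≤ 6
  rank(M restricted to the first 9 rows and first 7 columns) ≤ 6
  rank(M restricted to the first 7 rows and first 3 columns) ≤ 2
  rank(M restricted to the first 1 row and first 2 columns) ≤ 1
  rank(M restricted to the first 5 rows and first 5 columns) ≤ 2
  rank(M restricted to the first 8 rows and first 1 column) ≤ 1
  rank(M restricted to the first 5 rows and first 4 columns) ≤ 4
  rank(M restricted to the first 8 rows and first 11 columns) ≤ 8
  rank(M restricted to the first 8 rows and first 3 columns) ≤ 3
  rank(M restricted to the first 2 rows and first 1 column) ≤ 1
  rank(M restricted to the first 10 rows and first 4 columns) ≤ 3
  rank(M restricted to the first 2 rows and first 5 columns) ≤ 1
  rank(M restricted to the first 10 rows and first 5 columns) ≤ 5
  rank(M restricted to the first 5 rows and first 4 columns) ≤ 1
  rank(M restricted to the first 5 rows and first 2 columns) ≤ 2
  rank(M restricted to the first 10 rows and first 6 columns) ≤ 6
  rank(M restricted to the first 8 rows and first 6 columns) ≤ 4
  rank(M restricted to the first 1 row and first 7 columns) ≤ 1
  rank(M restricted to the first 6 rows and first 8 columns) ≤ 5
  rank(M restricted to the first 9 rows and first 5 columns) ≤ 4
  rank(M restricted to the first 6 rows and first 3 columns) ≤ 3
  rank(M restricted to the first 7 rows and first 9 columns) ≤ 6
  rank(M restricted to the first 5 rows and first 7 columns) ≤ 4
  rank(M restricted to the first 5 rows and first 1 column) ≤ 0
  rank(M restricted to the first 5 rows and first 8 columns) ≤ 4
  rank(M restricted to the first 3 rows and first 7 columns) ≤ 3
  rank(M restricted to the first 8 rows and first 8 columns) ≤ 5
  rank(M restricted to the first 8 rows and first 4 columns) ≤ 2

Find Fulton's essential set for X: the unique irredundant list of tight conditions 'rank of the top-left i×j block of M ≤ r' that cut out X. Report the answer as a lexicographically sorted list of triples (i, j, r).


Reconstructing r_w from the 37 given conditions:

  i=1: 0, 1, 1, 1, 1, 1, 1, 1, 1, 1, 1
  i=2: 0, 1, 1, 1, 1, 2, 2, 2, 2, 2, 2
  i=3: 0, 1, 1, 1, 2, 3, 3, 3, 3, 3, 3
  i=4: 0, 1, 1, 1, 2, 3, 4, 4, 4, 4, 4
  i=5: 0, 1, 1, 1, 2, 3, 4, 4, 5, 5, 5
  i=6: 1, 2, 2, 2, 3, 4, 5, 5, 6, 6, 6
  i=7: 1, 2, 2, 2, 3, 4, 5, 5, 6, 6, 7
  i=8: 1, 2, 2, 2, 3, 4, 5, 5, 6, 7, 8
  i=9: 1, 2, 3, 3, 4, 5, 6, 6, 7, 8, 9
  i=10: 1, 2, 3, 3, 4, 5, 6, 7, 8, 9, 10
  i=11: 1, 2, 3, 4, 5, 6, 7, 8, 9, 10, 11

giving w = (2, 6, 5, 7, 9, 1, 11, 10, 3, 8, 4) via Δ²R.

Rothe diagram D(w) (23 cells), 8 SE-corners (essential conditions):

[(2, 5, 1), (5, 1, 0), (5, 4, 1), (5, 8, 4), (7, 10, 6), (8, 4, 2), (8, 8, 5), (10, 4, 3)]


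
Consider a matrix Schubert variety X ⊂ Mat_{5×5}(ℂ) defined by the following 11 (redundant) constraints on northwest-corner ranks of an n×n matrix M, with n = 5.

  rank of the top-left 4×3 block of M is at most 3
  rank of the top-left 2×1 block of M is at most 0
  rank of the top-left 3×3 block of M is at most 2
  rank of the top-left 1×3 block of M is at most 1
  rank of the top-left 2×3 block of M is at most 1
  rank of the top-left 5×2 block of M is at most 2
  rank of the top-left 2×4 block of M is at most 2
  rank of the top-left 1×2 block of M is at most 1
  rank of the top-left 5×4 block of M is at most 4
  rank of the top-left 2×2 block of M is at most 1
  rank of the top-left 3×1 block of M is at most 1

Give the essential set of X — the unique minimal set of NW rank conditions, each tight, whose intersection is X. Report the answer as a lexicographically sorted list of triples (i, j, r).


Propagating the 11 rank bounds to every northwest block:

  i=1: 0  1  1  1  1
  i=2: 0  1  1  2  2
  i=3: 1  2  2  3  3
  i=4: 1  2  3  4  4
  i=5: 1  2  3  4  5

reading off 1-entries of Δ²R: w = (2, 4, 1, 3, 5).

Fulton essential set (2 of the 3 Rothe cells):

[(2, 1, 0), (2, 3, 1)]


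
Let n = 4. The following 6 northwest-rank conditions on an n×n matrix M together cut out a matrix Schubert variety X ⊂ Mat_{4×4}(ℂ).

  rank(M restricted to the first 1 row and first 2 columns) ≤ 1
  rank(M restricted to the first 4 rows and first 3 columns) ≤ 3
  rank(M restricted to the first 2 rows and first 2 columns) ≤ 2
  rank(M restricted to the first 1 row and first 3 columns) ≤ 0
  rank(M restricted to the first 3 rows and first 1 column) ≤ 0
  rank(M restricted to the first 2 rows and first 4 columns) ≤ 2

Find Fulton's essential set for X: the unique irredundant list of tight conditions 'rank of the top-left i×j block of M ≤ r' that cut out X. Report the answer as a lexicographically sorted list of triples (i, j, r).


The tightest implied rank at each (i,j), from the 6 conditions:

  0  0  0  1
  0  1  1  2
  0  1  2  3
  1  2  3  4

second differences of R give the permutation w = (4, 2, 3, 1).

Fulton essential set (2 of the 5 Rothe cells):

[(1, 3, 0), (3, 1, 0)]


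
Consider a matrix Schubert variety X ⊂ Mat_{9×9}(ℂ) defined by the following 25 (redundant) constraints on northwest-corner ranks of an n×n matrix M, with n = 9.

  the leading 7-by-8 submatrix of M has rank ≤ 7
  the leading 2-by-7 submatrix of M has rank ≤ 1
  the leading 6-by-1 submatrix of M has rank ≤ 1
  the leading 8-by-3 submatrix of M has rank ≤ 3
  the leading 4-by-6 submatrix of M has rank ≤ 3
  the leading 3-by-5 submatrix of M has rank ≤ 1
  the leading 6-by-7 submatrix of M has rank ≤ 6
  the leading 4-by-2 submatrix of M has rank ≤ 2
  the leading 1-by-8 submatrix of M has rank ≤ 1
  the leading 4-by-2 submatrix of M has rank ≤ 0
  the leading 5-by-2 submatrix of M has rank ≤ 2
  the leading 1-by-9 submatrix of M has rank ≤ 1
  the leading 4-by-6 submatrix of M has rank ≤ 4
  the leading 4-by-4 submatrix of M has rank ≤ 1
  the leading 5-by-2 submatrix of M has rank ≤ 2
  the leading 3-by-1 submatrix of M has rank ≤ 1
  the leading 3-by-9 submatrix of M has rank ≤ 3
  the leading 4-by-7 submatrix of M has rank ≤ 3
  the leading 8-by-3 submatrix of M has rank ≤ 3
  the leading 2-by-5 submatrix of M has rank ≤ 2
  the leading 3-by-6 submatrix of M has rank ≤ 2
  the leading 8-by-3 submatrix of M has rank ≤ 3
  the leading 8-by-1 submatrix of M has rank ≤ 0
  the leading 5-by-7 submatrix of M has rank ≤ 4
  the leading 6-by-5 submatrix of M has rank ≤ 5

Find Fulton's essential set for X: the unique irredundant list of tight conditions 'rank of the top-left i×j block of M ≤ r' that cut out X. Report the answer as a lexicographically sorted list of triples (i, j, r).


The tightest implied rank at each (i,j), from the 25 conditions:

  R[1]: 0 | 0 | 1 | 1 | 1 | 1 | 1 | 1 | 1
  R[2]: 0 | 0 | 1 | 1 | 1 | 1 | 1 | 2 | 2
  R[3]: 0 | 0 | 1 | 1 | 1 | 2 | 2 | 3 | 3
  R[4]: 0 | 0 | 1 | 1 | 2 | 3 | 3 | 4 | 4
  R[5]: 0 | 1 | 2 | 2 | 3 | 4 | 4 | 5 | 5
  R[6]: 0 | 1 | 2 | 3 | 4 | 5 | 5 | 6 | 6
  R[7]: 0 | 1 | 2 | 3 | 4 | 5 | 6 | 7 | 7
  R[8]: 0 | 1 | 2 | 3 | 4 | 5 | 6 | 7 | 8
  R[9]: 1 | 2 | 3 | 4 | 5 | 6 | 7 | 8 | 9

giving w = (3, 8, 6, 5, 2, 4, 7, 9, 1) via Δ²R.

5 SE-corners of the 19-cell Rothe diagram give Ess(w):

[(2, 7, 1), (3, 5, 1), (4, 2, 0), (4, 4, 1), (8, 1, 0)]


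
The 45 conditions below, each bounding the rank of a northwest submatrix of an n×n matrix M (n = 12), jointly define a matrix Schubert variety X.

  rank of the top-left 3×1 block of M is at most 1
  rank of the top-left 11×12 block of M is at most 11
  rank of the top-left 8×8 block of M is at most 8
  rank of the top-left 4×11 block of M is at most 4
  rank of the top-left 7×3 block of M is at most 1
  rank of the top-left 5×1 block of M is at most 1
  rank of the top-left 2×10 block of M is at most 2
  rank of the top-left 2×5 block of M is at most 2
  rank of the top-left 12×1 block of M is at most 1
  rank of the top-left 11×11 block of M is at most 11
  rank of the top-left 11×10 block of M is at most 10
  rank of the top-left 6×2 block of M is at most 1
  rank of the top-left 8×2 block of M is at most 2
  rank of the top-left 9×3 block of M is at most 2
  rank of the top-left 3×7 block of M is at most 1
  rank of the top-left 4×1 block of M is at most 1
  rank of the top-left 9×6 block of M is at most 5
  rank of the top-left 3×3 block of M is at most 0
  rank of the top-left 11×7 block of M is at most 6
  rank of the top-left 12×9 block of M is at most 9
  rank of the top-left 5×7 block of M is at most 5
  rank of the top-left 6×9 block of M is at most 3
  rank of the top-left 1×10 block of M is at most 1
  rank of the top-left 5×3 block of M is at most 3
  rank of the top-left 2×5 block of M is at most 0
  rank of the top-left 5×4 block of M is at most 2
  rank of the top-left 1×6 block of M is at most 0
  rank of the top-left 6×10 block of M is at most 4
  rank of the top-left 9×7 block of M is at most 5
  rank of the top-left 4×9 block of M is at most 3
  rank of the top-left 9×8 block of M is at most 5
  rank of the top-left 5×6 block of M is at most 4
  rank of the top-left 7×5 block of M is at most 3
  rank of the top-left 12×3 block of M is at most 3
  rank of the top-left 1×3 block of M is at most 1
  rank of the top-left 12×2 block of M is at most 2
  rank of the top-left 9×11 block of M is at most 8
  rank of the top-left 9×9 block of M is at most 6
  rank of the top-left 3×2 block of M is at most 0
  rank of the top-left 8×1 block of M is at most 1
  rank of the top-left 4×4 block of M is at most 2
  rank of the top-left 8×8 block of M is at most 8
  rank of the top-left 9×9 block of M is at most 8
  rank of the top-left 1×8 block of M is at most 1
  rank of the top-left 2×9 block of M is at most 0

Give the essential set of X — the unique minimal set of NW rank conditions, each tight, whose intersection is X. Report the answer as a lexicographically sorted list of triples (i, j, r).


Propagating the 45 rank bounds to every northwest block:

  row 1: 0  0  0  0  0  0  0  0  0  1  1  1
  row 2: 0  0  0  0  0  0  0  0  0  1  2  2
  row 3: 0  0  0  1  1  1  1  1  1  2  3  3
  row 4: 1  1  1  2  2  2  2  2  2  3  4  4
  row 5: 1  1  1  2  3  3  3  3  3  4  5  5
  row 6: 1  1  1  2  3  3  3  3  3  4  5  6
  row 7: 1  1  1  2  3  4  4  4  4  5  6  7
  row 8: 1  2  2  3  4  5  5  5  5  6  7  8
  row 9: 1  2  2  3  4  5  5  5  6  7  8  9
  row 10: 1  2  3  4  5  6  6  6  7  8  9  10
  row 11: 1  2  3  4  5  6  6  7  8  9  10  11
  row 12: 1  2  3  4  5  6  7  8  9  10  11  12

giving w = (10, 11, 4, 1, 5, 12, 6, 2, 9, 3, 8, 7) via Δ²R.

ℓ(w)=35; the 7 essential cells (i,j,r):

[(2, 9, 0), (3, 3, 0), (6, 9, 3), (7, 3, 1), (9, 3, 2), (9, 8, 5), (11, 7, 6)]


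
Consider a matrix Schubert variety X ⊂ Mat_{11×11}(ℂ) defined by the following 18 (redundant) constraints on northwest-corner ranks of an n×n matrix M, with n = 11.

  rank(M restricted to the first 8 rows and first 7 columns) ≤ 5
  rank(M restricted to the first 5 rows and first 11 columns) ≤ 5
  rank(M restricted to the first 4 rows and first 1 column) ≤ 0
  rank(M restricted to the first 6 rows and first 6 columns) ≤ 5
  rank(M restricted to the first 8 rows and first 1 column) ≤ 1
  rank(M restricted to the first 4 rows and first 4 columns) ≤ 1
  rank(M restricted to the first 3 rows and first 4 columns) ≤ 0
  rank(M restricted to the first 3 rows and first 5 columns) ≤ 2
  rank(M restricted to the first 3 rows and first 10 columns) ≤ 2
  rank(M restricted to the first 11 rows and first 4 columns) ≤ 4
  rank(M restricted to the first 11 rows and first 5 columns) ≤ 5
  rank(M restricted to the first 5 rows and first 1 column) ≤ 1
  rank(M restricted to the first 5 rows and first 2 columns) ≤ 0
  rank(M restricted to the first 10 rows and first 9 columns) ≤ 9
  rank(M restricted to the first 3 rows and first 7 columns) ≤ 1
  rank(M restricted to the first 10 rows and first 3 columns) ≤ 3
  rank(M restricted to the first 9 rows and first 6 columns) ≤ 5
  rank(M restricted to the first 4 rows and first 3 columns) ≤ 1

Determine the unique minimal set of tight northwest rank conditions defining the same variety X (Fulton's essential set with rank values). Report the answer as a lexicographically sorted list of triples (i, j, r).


Rank table r_w(11×11) implied by the 18 constraints:

  0, 0, 0, 0, 1, 1, 1, 1, 1, 1, 1
  0, 0, 0, 0, 1, 1, 1, 2, 2, 2, 2
  0, 0, 0, 0, 1, 1, 1, 2, 2, 2, 3
  0, 0, 1, 1, 2, 2, 2, 3, 3, 3, 4
  0, 0, 1, 2, 3, 3, 3, 4, 4, 4, 5
  1, 1, 2, 3, 4, 4, 4, 5, 5, 5, 6
  1, 2, 3, 4, 5, 5, 5, 6, 6, 6, 7
  1, 2, 3, 4, 5, 5, 5, 6, 7, 7, 8
  1, 2, 3, 4, 5, 5, 6, 7, 8, 8, 9
  1, 2, 3, 4, 5, 6, 7, 8, 9, 9, 10
  1, 2, 3, 4, 5, 6, 7, 8, 9, 10, 11

the unique w with this rank table is (5, 8, 11, 3, 4, 1, 2, 9, 7, 6, 10).

Rothe diagram D(w) (25 cells), 6 SE-corners (essential conditions):

[(3, 4, 0), (3, 7, 1), (3, 10, 2), (5, 2, 0), (8, 7, 5), (9, 6, 5)]


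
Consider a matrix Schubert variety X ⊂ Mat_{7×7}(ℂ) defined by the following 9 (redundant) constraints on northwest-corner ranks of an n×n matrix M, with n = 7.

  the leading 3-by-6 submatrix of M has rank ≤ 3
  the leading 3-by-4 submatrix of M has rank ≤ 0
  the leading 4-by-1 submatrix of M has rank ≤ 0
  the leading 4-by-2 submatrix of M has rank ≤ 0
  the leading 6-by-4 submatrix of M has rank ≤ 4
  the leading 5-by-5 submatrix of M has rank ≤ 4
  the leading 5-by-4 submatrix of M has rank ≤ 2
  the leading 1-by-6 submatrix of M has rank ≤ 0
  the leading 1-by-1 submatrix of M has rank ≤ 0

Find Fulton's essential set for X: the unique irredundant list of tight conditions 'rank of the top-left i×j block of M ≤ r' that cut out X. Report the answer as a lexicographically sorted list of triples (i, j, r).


Rank table r_w(7×7) implied by the 9 constraints:

  i=1: 0, 0, 0, 0, 0, 0, 1
  i=2: 0, 0, 0, 0, 1, 1, 2
  i=3: 0, 0, 0, 0, 1, 2, 3
  i=4: 0, 0, 1, 1, 2, 3, 4
  i=5: 1, 1, 2, 2, 3, 4, 5
  i=6: 1, 2, 3, 3, 4, 5, 6
  i=7: 1, 2, 3, 4, 5, 6, 7

second differences of R give the permutation w = (7, 5, 6, 3, 1, 2, 4).

ℓ(w)=16; the 3 essential cells (i,j,r):

[(1, 6, 0), (3, 4, 0), (4, 2, 0)]


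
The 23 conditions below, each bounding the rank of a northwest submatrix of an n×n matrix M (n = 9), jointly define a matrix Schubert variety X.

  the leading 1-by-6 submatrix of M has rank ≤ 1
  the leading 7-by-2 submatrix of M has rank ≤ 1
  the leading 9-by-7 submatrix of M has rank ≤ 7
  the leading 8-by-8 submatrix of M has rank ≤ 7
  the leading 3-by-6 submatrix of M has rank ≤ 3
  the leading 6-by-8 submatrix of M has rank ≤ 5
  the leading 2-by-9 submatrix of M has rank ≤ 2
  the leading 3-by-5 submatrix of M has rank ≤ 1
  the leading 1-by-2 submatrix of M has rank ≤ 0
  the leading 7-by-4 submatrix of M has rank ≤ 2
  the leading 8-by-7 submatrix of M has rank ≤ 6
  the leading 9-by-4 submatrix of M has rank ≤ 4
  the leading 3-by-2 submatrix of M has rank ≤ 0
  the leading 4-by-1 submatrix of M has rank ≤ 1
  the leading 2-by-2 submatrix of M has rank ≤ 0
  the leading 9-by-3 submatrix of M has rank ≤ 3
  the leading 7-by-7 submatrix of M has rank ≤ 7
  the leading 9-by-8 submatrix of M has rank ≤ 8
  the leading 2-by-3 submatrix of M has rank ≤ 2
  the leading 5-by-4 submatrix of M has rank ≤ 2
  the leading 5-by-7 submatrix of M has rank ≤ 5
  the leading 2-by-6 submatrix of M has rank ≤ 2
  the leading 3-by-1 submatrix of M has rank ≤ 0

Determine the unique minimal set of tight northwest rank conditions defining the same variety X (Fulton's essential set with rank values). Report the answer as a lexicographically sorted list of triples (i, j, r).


Recovering R(i,j) via the rank-extension bound from the 23 conditions:

  row 1: 0 | 0 | 1 | 1 | 1 | 1 | 1 | 1 | 1
  row 2: 0 | 0 | 1 | 1 | 1 | 2 | 2 | 2 | 2
  row 3: 0 | 0 | 1 | 1 | 1 | 2 | 3 | 3 | 3
  row 4: 1 | 1 | 2 | 2 | 2 | 3 | 4 | 4 | 4
  row 5: 1 | 1 | 2 | 2 | 3 | 4 | 5 | 5 | 5
  row 6: 1 | 1 | 2 | 2 | 3 | 4 | 5 | 5 | 6
  row 7: 1 | 1 | 2 | 2 | 3 | 4 | 5 | 6 | 7
  row 8: 1 | 2 | 3 | 3 | 4 | 5 | 6 | 7 | 8
  row 9: 1 | 2 | 3 | 4 | 5 | 6 | 7 | 8 | 9

reading off 1-entries of Δ²R: w = (3, 6, 7, 1, 5, 9, 8, 2, 4).

D(w) has 17 cells with 5 SE-corners; essential set:

[(3, 2, 0), (3, 5, 1), (6, 8, 5), (7, 2, 1), (7, 4, 2)]


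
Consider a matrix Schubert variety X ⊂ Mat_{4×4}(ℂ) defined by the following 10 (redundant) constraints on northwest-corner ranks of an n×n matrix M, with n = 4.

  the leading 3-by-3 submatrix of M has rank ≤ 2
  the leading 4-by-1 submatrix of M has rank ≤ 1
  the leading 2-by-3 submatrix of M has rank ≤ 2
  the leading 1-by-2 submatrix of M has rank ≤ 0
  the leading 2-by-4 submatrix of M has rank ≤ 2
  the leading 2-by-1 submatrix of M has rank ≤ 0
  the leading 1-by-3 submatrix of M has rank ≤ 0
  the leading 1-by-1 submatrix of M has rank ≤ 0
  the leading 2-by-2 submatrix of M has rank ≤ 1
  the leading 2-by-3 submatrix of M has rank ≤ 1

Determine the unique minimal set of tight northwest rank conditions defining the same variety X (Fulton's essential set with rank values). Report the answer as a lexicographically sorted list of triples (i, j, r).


The tightest implied rank at each (i,j), from the 10 conditions:

  0  0  0  1
  0  1  1  2
  1  2  2  3
  1  2  3  4

giving w = (4, 2, 1, 3) via Δ²R.

|D(w)|=4, |Ess(w)|=2:

[(1, 3, 0), (2, 1, 0)]


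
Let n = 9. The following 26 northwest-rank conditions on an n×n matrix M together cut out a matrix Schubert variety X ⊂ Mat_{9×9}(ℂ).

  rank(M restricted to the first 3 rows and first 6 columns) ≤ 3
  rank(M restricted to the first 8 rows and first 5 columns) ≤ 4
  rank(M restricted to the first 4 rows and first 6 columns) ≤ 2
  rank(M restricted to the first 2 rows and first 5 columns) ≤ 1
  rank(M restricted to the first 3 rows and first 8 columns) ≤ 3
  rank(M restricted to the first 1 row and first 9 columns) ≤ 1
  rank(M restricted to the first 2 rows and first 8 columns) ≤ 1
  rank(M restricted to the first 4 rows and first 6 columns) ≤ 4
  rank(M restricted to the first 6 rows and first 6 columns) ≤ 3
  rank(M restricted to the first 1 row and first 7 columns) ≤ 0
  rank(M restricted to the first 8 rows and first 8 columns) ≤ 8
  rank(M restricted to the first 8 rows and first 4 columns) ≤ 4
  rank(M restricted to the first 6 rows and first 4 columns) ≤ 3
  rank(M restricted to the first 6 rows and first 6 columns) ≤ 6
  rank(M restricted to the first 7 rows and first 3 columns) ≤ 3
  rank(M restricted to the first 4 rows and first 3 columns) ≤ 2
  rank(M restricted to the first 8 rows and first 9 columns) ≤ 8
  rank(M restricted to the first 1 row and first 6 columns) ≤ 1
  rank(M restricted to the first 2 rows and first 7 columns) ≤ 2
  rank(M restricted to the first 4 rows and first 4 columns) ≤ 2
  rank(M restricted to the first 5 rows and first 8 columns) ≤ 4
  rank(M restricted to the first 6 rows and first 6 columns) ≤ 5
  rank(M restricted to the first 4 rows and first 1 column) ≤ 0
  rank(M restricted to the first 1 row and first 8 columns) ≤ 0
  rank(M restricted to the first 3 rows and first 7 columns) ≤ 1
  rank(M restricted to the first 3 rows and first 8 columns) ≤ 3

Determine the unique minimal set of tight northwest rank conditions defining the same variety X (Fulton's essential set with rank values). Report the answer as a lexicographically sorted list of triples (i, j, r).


Propagating the 26 rank bounds to every northwest block:

  R[1]: 0, 0, 0, 0, 0, 0, 0, 0, 1
  R[2]: 0, 1, 1, 1, 1, 1, 1, 1, 2
  R[3]: 0, 1, 1, 1, 1, 1, 1, 2, 3
  R[4]: 0, 1, 2, 2, 2, 2, 2, 3, 4
  R[5]: 1, 2, 3, 3, 3, 3, 3, 4, 5
  R[6]: 1, 2, 3, 3, 3, 3, 4, 5, 6
  R[7]: 1, 2, 3, 4, 4, 4, 5, 6, 7
  R[8]: 1, 2, 3, 4, 4, 5, 6, 7, 8
  R[9]: 1, 2, 3, 4, 5, 6, 7, 8, 9

so w = (9, 2, 8, 3, 1, 7, 4, 6, 5).

D(w) has 20 cells with 5 SE-corners; essential set:

[(1, 8, 0), (3, 7, 1), (4, 1, 0), (6, 6, 3), (8, 5, 4)]


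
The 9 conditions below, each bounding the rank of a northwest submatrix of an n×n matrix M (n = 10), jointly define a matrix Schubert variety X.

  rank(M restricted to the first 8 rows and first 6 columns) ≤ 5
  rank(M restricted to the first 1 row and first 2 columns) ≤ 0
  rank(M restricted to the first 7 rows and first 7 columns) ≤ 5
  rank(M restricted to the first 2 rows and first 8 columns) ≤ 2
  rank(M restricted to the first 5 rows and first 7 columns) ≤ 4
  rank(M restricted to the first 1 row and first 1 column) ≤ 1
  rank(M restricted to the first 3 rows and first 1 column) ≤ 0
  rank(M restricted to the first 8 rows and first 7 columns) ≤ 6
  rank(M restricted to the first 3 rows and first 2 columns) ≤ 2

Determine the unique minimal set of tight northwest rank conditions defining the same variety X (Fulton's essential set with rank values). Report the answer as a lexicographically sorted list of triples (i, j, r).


Reconstructing r_w from the 9 given conditions:

  R[1]: 0 0 1 1 1 1 1 1 1 1
  R[2]: 0 1 2 2 2 2 2 2 2 2
  R[3]: 0 1 2 3 3 3 3 3 3 3
  R[4]: 1 2 3 4 4 4 4 4 4 4
  R[5]: 1 2 3 4 4 4 4 5 5 5
  R[6]: 1 2 3 4 5 5 5 6 6 6
  R[7]: 1 2 3 4 5 5 5 6 7 7
  R[8]: 1 2 3 4 5 5 6 7 8 8
  R[9]: 1 2 3 4 5 6 7 8 9 9
  R[10]: 1 2 3 4 5 6 7 8 9 10

so w = (3, 2, 4, 1, 8, 5, 9, 7, 6, 10).

D(w) has 10 cells with 5 SE-corners; essential set:

[(1, 2, 0), (3, 1, 0), (5, 7, 4), (7, 7, 5), (8, 6, 5)]


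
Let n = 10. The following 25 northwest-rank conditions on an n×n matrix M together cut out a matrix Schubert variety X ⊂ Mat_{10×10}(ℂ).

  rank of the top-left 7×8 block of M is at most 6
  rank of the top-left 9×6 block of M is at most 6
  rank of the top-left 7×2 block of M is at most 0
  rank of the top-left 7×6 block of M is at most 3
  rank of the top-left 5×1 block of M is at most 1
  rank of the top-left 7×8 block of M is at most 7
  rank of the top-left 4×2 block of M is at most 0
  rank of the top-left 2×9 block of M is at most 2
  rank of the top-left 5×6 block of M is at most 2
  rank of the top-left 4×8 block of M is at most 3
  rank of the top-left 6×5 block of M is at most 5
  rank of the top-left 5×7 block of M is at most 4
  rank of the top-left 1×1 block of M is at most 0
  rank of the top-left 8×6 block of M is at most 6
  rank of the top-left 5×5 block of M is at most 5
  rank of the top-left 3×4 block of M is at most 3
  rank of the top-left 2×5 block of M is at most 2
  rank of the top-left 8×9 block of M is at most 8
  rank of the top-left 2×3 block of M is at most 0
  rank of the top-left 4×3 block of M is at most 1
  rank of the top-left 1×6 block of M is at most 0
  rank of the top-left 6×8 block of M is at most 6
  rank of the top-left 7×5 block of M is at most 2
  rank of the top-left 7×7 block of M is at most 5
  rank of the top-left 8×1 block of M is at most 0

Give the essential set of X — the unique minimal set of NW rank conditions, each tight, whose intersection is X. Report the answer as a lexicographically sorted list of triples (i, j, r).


The tightest implied rank at each (i,j), from the 25 conditions:

  R[1]: 0, 0, 0, 0, 0, 0, 1, 1, 1, 1
  R[2]: 0, 0, 0, 1, 1, 1, 2, 2, 2, 2
  R[3]: 0, 0, 1, 2, 2, 2, 3, 3, 3, 3
  R[4]: 0, 0, 1, 2, 2, 2, 3, 3, 4, 4
  R[5]: 0, 0, 1, 2, 2, 2, 3, 4, 5, 5
  R[6]: 0, 0, 1, 2, 2, 3, 4, 5, 6, 6
  R[7]: 0, 0, 1, 2, 2, 3, 4, 5, 6, 7
  R[8]: 0, 1, 2, 3, 3, 4, 5, 6, 7, 8
  R[9]: 1, 2, 3, 4, 4, 5, 6, 7, 8, 9
  R[10]: 1, 2, 3, 4, 5, 6, 7, 8, 9, 10

giving w = (7, 4, 3, 9, 8, 6, 10, 2, 1, 5) via Δ²R.

ℓ(w)=27; the 7 essential cells (i,j,r):

[(1, 6, 0), (2, 3, 0), (4, 8, 3), (5, 6, 2), (7, 2, 0), (7, 5, 2), (8, 1, 0)]


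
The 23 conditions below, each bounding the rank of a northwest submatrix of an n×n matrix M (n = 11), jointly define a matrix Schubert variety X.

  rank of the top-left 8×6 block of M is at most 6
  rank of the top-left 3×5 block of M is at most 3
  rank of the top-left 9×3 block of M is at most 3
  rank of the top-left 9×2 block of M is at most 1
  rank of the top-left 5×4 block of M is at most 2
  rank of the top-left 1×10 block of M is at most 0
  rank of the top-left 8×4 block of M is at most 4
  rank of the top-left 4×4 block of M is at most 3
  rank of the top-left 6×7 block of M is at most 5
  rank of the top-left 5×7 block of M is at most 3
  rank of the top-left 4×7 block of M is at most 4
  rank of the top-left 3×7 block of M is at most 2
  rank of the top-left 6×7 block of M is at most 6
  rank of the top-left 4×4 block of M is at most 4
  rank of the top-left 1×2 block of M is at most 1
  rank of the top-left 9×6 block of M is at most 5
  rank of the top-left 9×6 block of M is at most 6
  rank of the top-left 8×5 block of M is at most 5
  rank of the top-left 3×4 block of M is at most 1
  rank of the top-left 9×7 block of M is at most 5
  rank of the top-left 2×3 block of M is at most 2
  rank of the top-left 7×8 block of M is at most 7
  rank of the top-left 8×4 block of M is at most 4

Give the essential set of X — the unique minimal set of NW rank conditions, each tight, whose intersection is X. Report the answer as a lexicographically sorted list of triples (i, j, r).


Propagating the 23 rank bounds to every northwest block:

  R[1]: 0  0  0  0  0  0  0  0  0  0  1
  R[2]: 1  1  1  1  1  1  1  1  1  1  2
  R[3]: 1  1  1  1  2  2  2  2  2  2  3
  R[4]: 1  1  2  2  3  3  3  3  3  3  4
  R[5]: 1  1  2  2  3  3  3  4  4  4  5
  R[6]: 1  1  2  3  4  4  4  5  5  5  6
  R[7]: 1  1  2  3  4  5  5  6  6  6  7
  R[8]: 1  1  2  3  4  5  5  6  7  7  8
  R[9]: 1  1  2  3  4  5  5  6  7  8  9
  R[10]: 1  2  3  4  5  6  6  7  8  9  10
  R[11]: 1  2  3  4  5  6  7  8  9  10  11

the unique w with this rank table is (11, 1, 5, 3, 8, 4, 6, 9, 10, 2, 7).

6 SE-corners of the 24-cell Rothe diagram give Ess(w):

[(1, 10, 0), (3, 4, 1), (5, 4, 2), (5, 7, 3), (9, 2, 1), (9, 7, 5)]


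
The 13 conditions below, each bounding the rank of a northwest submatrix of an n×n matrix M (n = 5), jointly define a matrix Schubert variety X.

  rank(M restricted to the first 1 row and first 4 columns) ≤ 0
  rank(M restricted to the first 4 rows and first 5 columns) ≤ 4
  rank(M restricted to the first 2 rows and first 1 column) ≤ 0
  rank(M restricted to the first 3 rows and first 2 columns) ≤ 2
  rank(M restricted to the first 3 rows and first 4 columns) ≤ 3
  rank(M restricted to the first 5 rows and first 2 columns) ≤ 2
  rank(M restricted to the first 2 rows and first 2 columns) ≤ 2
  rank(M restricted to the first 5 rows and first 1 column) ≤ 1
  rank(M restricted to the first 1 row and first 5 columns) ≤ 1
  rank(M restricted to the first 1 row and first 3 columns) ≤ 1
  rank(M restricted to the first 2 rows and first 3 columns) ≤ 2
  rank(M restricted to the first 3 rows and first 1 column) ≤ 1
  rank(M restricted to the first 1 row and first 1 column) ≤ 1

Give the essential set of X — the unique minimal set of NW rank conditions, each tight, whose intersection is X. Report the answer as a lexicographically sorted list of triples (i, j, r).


Rank table r_w(5×5) implied by the 13 constraints:

  i=1: 0  0  0  0  1
  i=2: 0  1  1  1  2
  i=3: 1  2  2  2  3
  i=4: 1  2  3  3  4
  i=5: 1  2  3  4  5

giving w = (5, 2, 1, 3, 4) via Δ²R.

Fulton essential set (2 of the 5 Rothe cells):

[(1, 4, 0), (2, 1, 0)]


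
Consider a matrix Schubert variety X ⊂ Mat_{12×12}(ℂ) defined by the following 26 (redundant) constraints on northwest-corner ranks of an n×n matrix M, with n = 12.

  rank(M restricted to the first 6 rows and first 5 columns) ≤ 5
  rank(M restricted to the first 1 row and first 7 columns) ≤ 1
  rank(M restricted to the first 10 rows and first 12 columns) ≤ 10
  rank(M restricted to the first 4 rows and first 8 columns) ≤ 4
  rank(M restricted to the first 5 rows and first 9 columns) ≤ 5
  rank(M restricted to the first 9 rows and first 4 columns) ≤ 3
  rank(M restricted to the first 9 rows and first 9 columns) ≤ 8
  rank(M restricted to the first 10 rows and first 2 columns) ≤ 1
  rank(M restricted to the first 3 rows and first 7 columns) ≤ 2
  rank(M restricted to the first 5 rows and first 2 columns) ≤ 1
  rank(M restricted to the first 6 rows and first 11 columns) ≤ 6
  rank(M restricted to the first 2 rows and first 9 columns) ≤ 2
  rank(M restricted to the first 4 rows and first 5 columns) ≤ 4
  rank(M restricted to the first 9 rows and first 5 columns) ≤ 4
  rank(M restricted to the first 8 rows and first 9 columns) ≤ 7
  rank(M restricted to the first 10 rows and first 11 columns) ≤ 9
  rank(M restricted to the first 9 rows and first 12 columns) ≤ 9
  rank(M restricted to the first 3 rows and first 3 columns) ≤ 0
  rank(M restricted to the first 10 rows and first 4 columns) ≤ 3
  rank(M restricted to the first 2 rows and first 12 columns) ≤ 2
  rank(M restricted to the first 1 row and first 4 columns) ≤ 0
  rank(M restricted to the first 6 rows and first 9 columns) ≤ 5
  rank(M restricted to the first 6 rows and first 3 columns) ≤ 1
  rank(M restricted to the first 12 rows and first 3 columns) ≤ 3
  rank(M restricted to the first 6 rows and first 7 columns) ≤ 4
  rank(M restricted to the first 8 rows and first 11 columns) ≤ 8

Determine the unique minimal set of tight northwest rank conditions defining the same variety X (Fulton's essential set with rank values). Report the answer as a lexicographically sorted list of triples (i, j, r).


Rank table r_w(12×12) implied by the 26 constraints:

  R[1]: 0 | 0 | 0 | 0 | 1 | 1 | 1 | 1 | 1 | 1 | 1 | 1
  R[2]: 0 | 0 | 0 | 1 | 2 | 2 | 2 | 2 | 2 | 2 | 2 | 2
  R[3]: 0 | 0 | 0 | 1 | 2 | 2 | 2 | 3 | 3 | 3 | 3 | 3
  R[4]: 1 | 1 | 1 | 2 | 3 | 3 | 3 | 4 | 4 | 4 | 4 | 4
  R[5]: 1 | 1 | 1 | 2 | 3 | 4 | 4 | 5 | 5 | 5 | 5 | 5
  R[6]: 1 | 1 | 1 | 2 | 3 | 4 | 4 | 5 | 5 | 6 | 6 | 6
  R[7]: 1 | 1 | 2 | 3 | 4 | 5 | 5 | 6 | 6 | 7 | 7 | 7
  R[8]: 1 | 1 | 2 | 3 | 4 | 5 | 6 | 7 | 7 | 8 | 8 | 8
  R[9]: 1 | 1 | 2 | 3 | 4 | 5 | 6 | 7 | 8 | 9 | 9 | 9
  R[10]: 1 | 1 | 2 | 3 | 4 | 5 | 6 | 7 | 8 | 9 | 9 | 10
  R[11]: 1 | 2 | 3 | 4 | 5 | 6 | 7 | 8 | 9 | 10 | 10 | 11
  R[12]: 1 | 2 | 3 | 4 | 5 | 6 | 7 | 8 | 9 | 10 | 11 | 12

so w = (5, 4, 8, 1, 6, 10, 3, 7, 9, 12, 2, 11).

8 SE-corners of the 23-cell Rothe diagram give Ess(w):

[(1, 4, 0), (3, 3, 0), (3, 7, 2), (6, 3, 1), (6, 7, 4), (6, 9, 5), (10, 2, 1), (10, 11, 9)]


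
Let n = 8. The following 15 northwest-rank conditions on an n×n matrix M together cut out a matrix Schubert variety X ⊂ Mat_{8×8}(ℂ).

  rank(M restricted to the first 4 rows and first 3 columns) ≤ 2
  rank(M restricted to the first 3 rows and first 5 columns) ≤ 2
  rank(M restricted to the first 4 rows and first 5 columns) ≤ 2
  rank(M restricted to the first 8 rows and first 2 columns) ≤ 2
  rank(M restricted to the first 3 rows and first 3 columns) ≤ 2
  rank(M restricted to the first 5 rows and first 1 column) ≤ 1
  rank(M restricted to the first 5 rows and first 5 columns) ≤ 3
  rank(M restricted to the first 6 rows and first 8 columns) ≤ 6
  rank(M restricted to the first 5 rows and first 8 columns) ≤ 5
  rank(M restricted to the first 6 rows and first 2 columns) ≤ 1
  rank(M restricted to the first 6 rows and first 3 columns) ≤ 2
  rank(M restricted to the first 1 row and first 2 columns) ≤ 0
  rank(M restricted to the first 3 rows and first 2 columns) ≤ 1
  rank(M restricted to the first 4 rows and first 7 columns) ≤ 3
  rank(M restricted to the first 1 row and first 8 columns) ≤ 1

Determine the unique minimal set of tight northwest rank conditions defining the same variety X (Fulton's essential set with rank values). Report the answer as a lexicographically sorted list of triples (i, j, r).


Reconstructing r_w from the 15 given conditions:

  R[1]: 0, 0, 1, 1, 1, 1, 1, 1
  R[2]: 1, 1, 2, 2, 2, 2, 2, 2
  R[3]: 1, 1, 2, 2, 2, 3, 3, 3
  R[4]: 1, 1, 2, 2, 2, 3, 3, 4
  R[5]: 1, 1, 2, 3, 3, 4, 4, 5
  R[6]: 1, 1, 2, 3, 4, 5, 5, 6
  R[7]: 1, 2, 3, 4, 5, 6, 6, 7
  R[8]: 1, 2, 3, 4, 5, 6, 7, 8

second differences of R give the permutation w = (3, 1, 6, 8, 4, 5, 2, 7).

Rothe diagram D(w) (11 cells), 4 SE-corners (essential conditions):

[(1, 2, 0), (4, 5, 2), (4, 7, 3), (6, 2, 1)]
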